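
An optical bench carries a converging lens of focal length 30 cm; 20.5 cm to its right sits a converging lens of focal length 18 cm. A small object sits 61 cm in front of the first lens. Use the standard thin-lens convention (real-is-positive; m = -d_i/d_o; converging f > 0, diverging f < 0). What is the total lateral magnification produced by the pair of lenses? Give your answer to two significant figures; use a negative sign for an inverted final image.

First lens: d_i1 = 1/(1/30 - 1/61) = 59.032 cm.
m_1 = -(59.032)/61 = -0.9677.
This image would form 59.032 cm past lens 1, i.e. 38.532 cm beyond lens 2, so it is a virtual object for lens 2: d_o2 = 20.5 - 59.032 = -38.532 cm.
Second lens: d_i2 = 1/(1/18 - 1/(-38.532)) = 12.269 cm.
m_2 = -(12.269)/(-38.532) = 0.3184.
Total m = m_1 x m_2 = (-0.9677)(0.3184) = -0.3081.

-0.31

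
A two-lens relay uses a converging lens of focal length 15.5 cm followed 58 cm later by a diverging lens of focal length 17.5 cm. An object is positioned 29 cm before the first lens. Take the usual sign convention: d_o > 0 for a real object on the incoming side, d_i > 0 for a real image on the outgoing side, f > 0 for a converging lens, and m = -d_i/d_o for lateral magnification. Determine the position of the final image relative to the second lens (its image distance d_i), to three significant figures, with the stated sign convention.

Applying the thin-lens equation to the first lens, 1/15.5 = 1/29 + 1/d_i1, which gives d_i1 = 33.296 cm.
The intermediate image is 33.296 cm to the right of lens 1, so d_o2 = L - d_i1 = 58 - 33.296 = 24.704 cm.
Applying the thin-lens equation again with f_2 = -17.5 cm and d_o2 = 24.704 cm gives d_i2 = -10.244 cm.

-10.2 cm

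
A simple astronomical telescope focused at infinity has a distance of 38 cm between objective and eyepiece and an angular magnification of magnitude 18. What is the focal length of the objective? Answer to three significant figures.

36.0 cm

In normal adjustment the tube length equals f_obj + f_eye and |M| = f_obj/f_eye.
So f_obj = 18 f_eye and 18 f_eye + f_eye = 38 cm, giving f_eye = 38/19 = 2.000 cm and f_obj = 36.000 cm.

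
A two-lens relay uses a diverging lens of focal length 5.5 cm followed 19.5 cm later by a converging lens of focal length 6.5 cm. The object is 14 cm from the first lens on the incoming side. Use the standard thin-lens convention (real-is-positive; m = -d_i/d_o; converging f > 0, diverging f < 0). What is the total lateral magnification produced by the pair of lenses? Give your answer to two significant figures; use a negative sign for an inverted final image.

Applying the thin-lens equation to the first lens, 1/(-5.5) = 1/14 + 1/d_i1, which gives d_i1 = -3.949 cm.
Its lateral magnification is m_1 = -d_i1/d_o1 = -(-3.949)/14 = 0.2821.
With d_i1 < 0 the first image is virtual and lies on the object side; the object distance for lens 2 is d_o2 = 19.5 - (-3.949) = 23.449 cm.
Applying the thin-lens equation again with f_2 = 6.5 cm and d_o2 = 23.449 cm gives d_i2 = 8.993 cm.
m_2 = -(8.993)/(23.449) = -0.3835.
The system's lateral magnification is m_1 m_2 = (0.2821)(-0.3835) = -0.1082.

-0.11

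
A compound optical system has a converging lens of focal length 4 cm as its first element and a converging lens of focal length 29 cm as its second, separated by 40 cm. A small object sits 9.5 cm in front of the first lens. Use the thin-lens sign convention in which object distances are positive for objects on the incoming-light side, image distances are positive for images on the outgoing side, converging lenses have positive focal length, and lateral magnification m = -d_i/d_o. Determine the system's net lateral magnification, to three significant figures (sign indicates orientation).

Applying the thin-lens equation to the first lens, 1/4 = 1/9.5 + 1/d_i1, which gives d_i1 = 6.909 cm.
Its lateral magnification is m_1 = -d_i1/d_o1 = -(6.909)/9.5 = -0.7273.
The intermediate image is 6.909 cm to the right of lens 1, so d_o2 = L - d_i1 = 40 - 6.909 = 33.091 cm.
Applying the thin-lens equation again with f_2 = 29 cm and d_o2 = 33.091 cm gives d_i2 = 234.578 cm.
m_2 = -(234.578)/(33.091) = -7.0889.
Overall magnification: m = m_1 m_2 = 5.1556.

5.16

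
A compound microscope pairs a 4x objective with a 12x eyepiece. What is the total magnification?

48

The overall magnification of a compound microscope is the product of the objective and eyepiece magnifications:
M = M_obj x M_eye = 4 x 12 = 48.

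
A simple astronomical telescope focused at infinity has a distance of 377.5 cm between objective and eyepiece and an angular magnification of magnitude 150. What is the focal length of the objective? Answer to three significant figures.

375 cm

In normal adjustment the tube length equals f_obj + f_eye and |M| = f_obj/f_eye.
So f_obj = 150 f_eye and 150 f_eye + f_eye = 377.5 cm, giving f_eye = 377.5/151 = 2.500 cm and f_obj = 375.000 cm.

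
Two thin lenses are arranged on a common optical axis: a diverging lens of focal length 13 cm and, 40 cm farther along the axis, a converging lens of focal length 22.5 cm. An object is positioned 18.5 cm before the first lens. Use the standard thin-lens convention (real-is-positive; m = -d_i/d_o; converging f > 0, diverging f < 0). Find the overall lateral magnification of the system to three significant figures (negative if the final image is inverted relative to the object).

-0.369

Lens 1: 1/d_i1 = 1/f_1 - 1/d_o1 = 1/(-13) - 1/18.5 = -0.13098 cm^-1, so d_i1 = -7.635 cm.
m_1 = -(-7.635)/18.5 = 0.4127.
The intermediate image is virtual, 7.635 cm to the left of lens 1, so d_o2 = L - d_i1 = 40 - (-7.635) = 47.635 cm.
Lens 2: 1/d_i2 = 1/f_2 - 1/d_o2 = 1/22.5 - 1/(47.635) = 0.02345 cm^-1, so d_i2 = 42.641 cm.
m_2 = -(42.641)/(47.635) = -0.8952.
The system's lateral magnification is m_1 m_2 = (0.4127)(-0.8952) = -0.3694.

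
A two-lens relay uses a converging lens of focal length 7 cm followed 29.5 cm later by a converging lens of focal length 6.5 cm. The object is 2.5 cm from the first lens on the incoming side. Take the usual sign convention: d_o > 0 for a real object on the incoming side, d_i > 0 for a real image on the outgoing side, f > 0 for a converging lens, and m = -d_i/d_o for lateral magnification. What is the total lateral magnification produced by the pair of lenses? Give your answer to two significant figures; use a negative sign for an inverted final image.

-0.38

First lens: d_i1 = 1/(1/7 - 1/2.5) = -3.889 cm.
m_1 = -(-3.889)/2.5 = 1.5556.
With d_i1 < 0 the first image is virtual and lies on the object side; the object distance for lens 2 is d_o2 = 29.5 - (-3.889) = 33.389 cm.
Second lens: d_i2 = 1/(1/6.5 - 1/(33.389)) = 8.071 cm.
m_2 = -(8.071)/(33.389) = -0.2417.
The system's lateral magnification is m_1 m_2 = (1.5556)(-0.2417) = -0.3760.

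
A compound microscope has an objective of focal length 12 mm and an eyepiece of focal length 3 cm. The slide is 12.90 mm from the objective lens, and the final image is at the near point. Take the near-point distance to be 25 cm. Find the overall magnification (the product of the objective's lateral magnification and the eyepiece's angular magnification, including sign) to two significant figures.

Convert to cm: f_obj = 12 mm = 1.2 cm; d_o = 12.90 mm = 1.29 cm.
Objective: 1/d_i = 1/f_obj - 1/d_o = 1/1.2 - 1/1.29 = 0.05814 cm^-1, so d_i = 17.200 cm.
m_obj = -d_i/d_o = -17.200/1.29 = -13.333.
Eyepiece angular magnification (image at near point): M_eye = 1 + D/f_e = 1 + 25/3 = 9.333.
Overall M = m_obj x M_eye = (-13.333)(9.333) = -124.44.

-120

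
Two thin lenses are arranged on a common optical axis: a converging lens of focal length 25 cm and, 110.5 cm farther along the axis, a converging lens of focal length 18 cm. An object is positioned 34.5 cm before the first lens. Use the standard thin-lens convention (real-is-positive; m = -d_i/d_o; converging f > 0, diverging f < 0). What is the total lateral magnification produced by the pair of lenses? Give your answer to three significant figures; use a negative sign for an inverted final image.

27.7

First lens: d_i1 = 1/(1/25 - 1/34.5) = 90.789 cm.
m_1 = -(90.789)/34.5 = -2.6316.
The intermediate image is 90.789 cm to the right of lens 1, so d_o2 = L - d_i1 = 110.5 - 90.789 = 19.711 cm.
Second lens: d_i2 = 1/(1/18 - 1/(19.711)) = 207.415 cm.
m_2 = -(207.415)/(19.711) = -10.5231.
The system's lateral magnification is m_1 m_2 = (-2.6316)(-10.5231) = 27.6923.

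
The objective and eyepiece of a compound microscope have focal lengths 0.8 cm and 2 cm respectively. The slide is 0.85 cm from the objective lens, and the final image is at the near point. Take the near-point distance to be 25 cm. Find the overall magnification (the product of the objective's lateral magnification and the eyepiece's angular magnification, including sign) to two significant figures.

Objective: 1/d_i = 1/f_obj - 1/d_o = 1/0.8 - 1/0.85 = 0.07353 cm^-1, so d_i = 13.600 cm.
m_obj = -d_i/d_o = -13.600/0.85 = -16.000.
Eyepiece angular magnification (image at near point): M_eye = 1 + D/f_e = 1 + 25/2 = 13.500.
Overall M = m_obj x M_eye = (-16.000)(13.500) = -216.00.

-220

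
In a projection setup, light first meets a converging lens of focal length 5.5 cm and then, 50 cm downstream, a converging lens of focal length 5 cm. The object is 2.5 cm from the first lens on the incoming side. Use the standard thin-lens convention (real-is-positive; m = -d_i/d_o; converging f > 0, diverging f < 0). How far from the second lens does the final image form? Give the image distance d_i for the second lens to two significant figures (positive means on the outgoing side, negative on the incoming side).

5.5 cm

Applying the thin-lens equation to the first lens, 1/5.5 = 1/2.5 + 1/d_i1, which gives d_i1 = -4.583 cm.
With d_i1 < 0 the first image is virtual and lies on the object side; the object distance for lens 2 is d_o2 = 50 - (-4.583) = 54.583 cm.
Applying the thin-lens equation again with f_2 = 5 cm and d_o2 = 54.583 cm gives d_i2 = 5.504 cm.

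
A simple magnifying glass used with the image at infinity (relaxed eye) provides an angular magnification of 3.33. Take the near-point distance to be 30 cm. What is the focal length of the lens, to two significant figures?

For the image at infinity, M = D/f.
f = D/M = 30/3.33 = 9.009 cm.

9.0 cm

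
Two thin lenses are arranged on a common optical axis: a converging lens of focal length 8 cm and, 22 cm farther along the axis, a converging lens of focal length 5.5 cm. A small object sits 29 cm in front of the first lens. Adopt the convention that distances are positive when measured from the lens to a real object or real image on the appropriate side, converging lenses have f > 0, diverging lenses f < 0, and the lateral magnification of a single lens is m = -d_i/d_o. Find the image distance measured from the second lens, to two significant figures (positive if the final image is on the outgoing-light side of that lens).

11 cm

First lens: d_i1 = 1/(1/8 - 1/29) = 11.048 cm.
Object distance for lens 2: d_o2 = 22 - 11.048 = 10.952 cm.
Second lens: d_i2 = 1/(1/5.5 - 1/(10.952)) = 11.048 cm.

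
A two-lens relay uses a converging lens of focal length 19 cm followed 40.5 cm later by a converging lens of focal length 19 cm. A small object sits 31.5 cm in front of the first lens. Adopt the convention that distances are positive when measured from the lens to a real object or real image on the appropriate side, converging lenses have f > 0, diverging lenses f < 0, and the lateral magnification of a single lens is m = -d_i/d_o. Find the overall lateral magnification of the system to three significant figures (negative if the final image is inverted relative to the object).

Lens 1: 1/d_i1 = 1/f_1 - 1/d_o1 = 1/19 - 1/31.5 = 0.02089 cm^-1, so d_i1 = 47.880 cm.
m_1 = -(47.880)/31.5 = -1.5200.
Since 47.880 cm > 40.5 cm, the first image lies past the second lens and serves as a virtual object: d_o2 = L - d_i1 = -7.380 cm.
Lens 2: 1/d_i2 = 1/f_2 - 1/d_o2 = 1/19 - 1/(-7.380) = 0.18813 cm^-1, so d_i2 = 5.315 cm.
m_2 = -(5.315)/(-7.380) = 0.7202.
Overall magnification: m = m_1 m_2 = -1.0948.

-1.09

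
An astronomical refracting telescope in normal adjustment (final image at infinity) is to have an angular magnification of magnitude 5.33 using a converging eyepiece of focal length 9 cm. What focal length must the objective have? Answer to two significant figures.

|M| = f_obj/|f_eye|, so f_obj = |M| x |f_eye| = 5.33 x 9 = 47.970 cm.

48 cm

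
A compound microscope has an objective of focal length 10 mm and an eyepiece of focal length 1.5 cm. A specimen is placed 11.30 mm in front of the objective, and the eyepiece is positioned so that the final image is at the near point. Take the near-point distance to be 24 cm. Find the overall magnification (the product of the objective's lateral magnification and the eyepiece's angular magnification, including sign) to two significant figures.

Convert to cm: f_obj = 10 mm = 1 cm; d_o = 11.30 mm = 1.13 cm.
Objective: 1/d_i = 1/f_obj - 1/d_o = 1/1 - 1/1.13 = 0.11504 cm^-1, so d_i = 8.692 cm.
m_obj = -d_i/d_o = -8.692/1.13 = -7.692.
Eyepiece angular magnification (image at near point): M_eye = 1 + D/f_e = 1 + 24/1.5 = 17.000.
Overall M = m_obj x M_eye = (-7.692)(17.000) = -130.77.

-130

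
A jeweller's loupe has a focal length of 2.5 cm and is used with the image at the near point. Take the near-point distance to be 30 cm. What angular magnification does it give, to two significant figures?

M = 1 + D/f = 1 + 30/2.5 = 13.000.

13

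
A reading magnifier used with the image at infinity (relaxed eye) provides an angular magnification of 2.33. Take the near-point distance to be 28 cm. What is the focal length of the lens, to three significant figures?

For the image at infinity, M = D/f.
f = D/M = 28/2.33 = 12.017 cm.

12.0 cm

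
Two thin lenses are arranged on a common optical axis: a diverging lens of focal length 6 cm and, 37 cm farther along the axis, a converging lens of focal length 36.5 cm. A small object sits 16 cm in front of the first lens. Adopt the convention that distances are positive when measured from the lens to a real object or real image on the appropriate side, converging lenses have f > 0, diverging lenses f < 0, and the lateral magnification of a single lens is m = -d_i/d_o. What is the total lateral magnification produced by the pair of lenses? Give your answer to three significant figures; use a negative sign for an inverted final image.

-2.05

First lens: d_i1 = 1/(1/(-6) - 1/16) = -4.364 cm.
m_1 = -(-4.364)/16 = 0.2727.
With d_i1 < 0 the first image is virtual and lies on the object side; the object distance for lens 2 is d_o2 = 37 - (-4.364) = 41.364 cm.
Second lens: d_i2 = 1/(1/36.5 - 1/(41.364)) = 310.421 cm.
m_2 = -(310.421)/(41.364) = -7.5047.
Total m = m_1 x m_2 = (0.2727)(-7.5047) = -2.0467.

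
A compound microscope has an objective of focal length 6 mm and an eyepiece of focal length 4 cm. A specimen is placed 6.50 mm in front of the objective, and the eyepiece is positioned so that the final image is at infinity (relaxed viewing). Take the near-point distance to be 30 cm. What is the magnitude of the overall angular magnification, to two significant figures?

90

Convert to cm: f_obj = 6 mm = 0.6 cm; d_o = 6.50 mm = 0.65 cm.
Objective: 1/d_i = 1/f_obj - 1/d_o = 1/0.6 - 1/0.65 = 0.12821 cm^-1, so d_i = 7.800 cm.
m_obj = -d_i/d_o = -7.800/0.65 = -12.000.
Eyepiece angular magnification (image at infinity): M_eye = D/f_e = 30/4 = 7.500.
Overall M = m_obj x M_eye = (-12.000)(7.500) = -90.00.
|M| = 90.00.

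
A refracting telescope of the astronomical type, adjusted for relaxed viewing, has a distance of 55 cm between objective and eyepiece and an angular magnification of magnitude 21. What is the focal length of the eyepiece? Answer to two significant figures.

In normal adjustment the tube length equals f_obj + f_eye and |M| = f_obj/f_eye.
So f_obj = 21 f_eye and 21 f_eye + f_eye = 55 cm, giving f_eye = 55/22 = 2.500 cm and f_obj = 52.500 cm.

2.5 cm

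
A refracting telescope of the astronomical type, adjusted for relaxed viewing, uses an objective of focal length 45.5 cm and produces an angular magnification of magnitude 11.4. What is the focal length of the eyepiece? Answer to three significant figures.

|M| = f_obj/f_eye, so f_eye = f_obj/|M| = 45.5/11.4 = 3.991 cm.

3.99 cm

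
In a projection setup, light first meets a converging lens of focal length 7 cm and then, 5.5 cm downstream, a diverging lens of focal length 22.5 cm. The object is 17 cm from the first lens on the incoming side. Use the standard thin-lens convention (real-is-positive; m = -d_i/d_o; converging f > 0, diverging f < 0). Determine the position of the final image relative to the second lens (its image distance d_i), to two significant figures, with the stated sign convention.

8.9 cm

Applying the thin-lens equation to the first lens, 1/7 = 1/17 + 1/d_i1, which gives d_i1 = 11.900 cm.
This image would form 11.900 cm past lens 1, i.e. 6.400 cm beyond lens 2, so it is a virtual object for lens 2: d_o2 = 5.5 - 11.900 = -6.400 cm.
Applying the thin-lens equation again with f_2 = -22.5 cm and d_o2 = -6.400 cm gives d_i2 = 8.944 cm.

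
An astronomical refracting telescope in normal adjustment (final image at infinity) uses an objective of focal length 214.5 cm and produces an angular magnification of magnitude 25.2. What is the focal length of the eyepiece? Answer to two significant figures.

|M| = f_obj/f_eye, so f_eye = f_obj/|M| = 214.5/25.2 = 8.512 cm.

8.5 cm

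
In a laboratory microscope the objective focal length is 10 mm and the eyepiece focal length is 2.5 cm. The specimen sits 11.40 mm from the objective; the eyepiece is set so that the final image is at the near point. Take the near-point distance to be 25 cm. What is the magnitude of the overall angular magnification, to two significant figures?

79

Convert to cm: f_obj = 10 mm = 1 cm; d_o = 11.40 mm = 1.14 cm.
Objective: 1/d_i = 1/f_obj - 1/d_o = 1/1 - 1/1.14 = 0.12281 cm^-1, so d_i = 8.143 cm.
m_obj = -d_i/d_o = -8.143/1.14 = -7.143.
Eyepiece angular magnification (image at near point): M_eye = 1 + D/f_e = 1 + 25/2.5 = 11.000.
Overall M = m_obj x M_eye = (-7.143)(11.000) = -78.57.
|M| = 78.57.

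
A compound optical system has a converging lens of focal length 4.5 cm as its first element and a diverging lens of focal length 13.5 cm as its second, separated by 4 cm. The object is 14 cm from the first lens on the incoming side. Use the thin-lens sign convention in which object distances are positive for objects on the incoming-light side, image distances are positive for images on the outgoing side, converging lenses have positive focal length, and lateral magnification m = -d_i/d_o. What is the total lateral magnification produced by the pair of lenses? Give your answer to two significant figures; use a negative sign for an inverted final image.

First lens: d_i1 = 1/(1/4.5 - 1/14) = 6.632 cm.
m_1 = -(6.632)/14 = -0.4737.
Since 6.632 cm > 4 cm, the first image lies past the second lens and serves as a virtual object: d_o2 = L - d_i1 = -2.632 cm.
Second lens: d_i2 = 1/(1/(-13.5) - 1/(-2.632)) = 3.269 cm.
m_2 = -(3.269)/(-2.632) = 1.2421.
Total m = m_1 x m_2 = (-0.4737)(1.2421) = -0.5884.

-0.59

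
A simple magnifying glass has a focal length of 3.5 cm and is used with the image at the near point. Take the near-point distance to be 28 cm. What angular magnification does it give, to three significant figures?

M = 1 + D/f = 1 + 28/3.5 = 9.000.

9.00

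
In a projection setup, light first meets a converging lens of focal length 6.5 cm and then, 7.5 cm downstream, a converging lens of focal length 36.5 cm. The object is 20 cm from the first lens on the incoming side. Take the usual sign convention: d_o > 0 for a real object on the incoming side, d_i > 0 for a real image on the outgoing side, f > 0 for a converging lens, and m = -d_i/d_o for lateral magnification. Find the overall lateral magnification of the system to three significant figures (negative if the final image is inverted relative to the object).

-0.455

Applying the thin-lens equation to the first lens, 1/6.5 = 1/20 + 1/d_i1, which gives d_i1 = 9.630 cm.
Its lateral magnification is m_1 = -d_i1/d_o1 = -(9.630)/20 = -0.4815.
Since 9.630 cm > 7.5 cm, the first image lies past the second lens and serves as a virtual object: d_o2 = L - d_i1 = -2.130 cm.
Applying the thin-lens equation again with f_2 = 36.5 cm and d_o2 = -2.130 cm gives d_i2 = 2.012 cm.
m_2 = -(2.012)/(-2.130) = 0.9449.
The system's lateral magnification is m_1 m_2 = (-0.4815)(0.9449) = -0.4549.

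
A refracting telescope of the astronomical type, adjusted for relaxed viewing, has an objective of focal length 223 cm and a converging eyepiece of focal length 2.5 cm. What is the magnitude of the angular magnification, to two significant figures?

89

|M| = f_obj/|f_eye| = 223/2.5 = 89.200.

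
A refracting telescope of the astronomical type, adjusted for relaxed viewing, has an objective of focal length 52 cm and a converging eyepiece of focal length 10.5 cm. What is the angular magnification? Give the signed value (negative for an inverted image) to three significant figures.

M = -f_obj/f_eye = -52/(10.5) = -4.952.

-4.95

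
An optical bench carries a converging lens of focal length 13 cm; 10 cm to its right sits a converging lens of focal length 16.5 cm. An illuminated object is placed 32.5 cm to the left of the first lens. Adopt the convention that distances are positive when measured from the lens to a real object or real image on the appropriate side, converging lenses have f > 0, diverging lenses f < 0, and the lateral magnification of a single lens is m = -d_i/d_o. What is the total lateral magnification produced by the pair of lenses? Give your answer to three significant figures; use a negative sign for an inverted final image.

Applying the thin-lens equation to the first lens, 1/13 = 1/32.5 + 1/d_i1, which gives d_i1 = 21.667 cm.
Its lateral magnification is m_1 = -d_i1/d_o1 = -(21.667)/32.5 = -0.6667.
This image would form 21.667 cm past lens 1, i.e. 11.667 cm beyond lens 2, so it is a virtual object for lens 2: d_o2 = 10 - 21.667 = -11.667 cm.
Applying the thin-lens equation again with f_2 = 16.5 cm and d_o2 = -11.667 cm gives d_i2 = 6.834 cm.
m_2 = -(6.834)/(-11.667) = 0.5858.
The system's lateral magnification is m_1 m_2 = (-0.6667)(0.5858) = -0.3905.

-0.391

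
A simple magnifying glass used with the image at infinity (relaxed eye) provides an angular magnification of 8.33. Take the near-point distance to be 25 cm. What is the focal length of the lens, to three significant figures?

For the image at infinity, M = D/f.
f = D/M = 25/8.33 = 3.001 cm.

3.00 cm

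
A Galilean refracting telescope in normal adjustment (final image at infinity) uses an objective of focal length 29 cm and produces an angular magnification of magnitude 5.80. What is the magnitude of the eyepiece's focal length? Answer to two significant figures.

|M| = f_obj/|f_eye|, so |f_eye| = f_obj/|M| = 29/5.8 = 5.000 cm.
(The eyepiece is diverging, so its signed focal length is -5.000 cm.)

5.0 cm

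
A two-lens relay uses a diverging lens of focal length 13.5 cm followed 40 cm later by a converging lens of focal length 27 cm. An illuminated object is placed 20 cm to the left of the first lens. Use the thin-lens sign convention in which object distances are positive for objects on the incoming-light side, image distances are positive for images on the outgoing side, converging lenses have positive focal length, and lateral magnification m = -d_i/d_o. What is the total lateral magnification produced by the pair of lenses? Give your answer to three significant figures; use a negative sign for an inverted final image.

Lens 1: 1/d_i1 = 1/f_1 - 1/d_o1 = 1/(-13.5) - 1/20 = -0.12407 cm^-1, so d_i1 = -8.060 cm.
m_1 = -(-8.060)/20 = 0.4030.
The intermediate image is virtual, 8.060 cm to the left of lens 1, so d_o2 = L - d_i1 = 40 - (-8.060) = 48.060 cm.
Lens 2: 1/d_i2 = 1/f_2 - 1/d_o2 = 1/27 - 1/(48.060) = 0.01623 cm^-1, so d_i2 = 61.616 cm.
m_2 = -(61.616)/(48.060) = -1.2821.
Overall magnification: m = m_1 m_2 = -0.5167.

-0.517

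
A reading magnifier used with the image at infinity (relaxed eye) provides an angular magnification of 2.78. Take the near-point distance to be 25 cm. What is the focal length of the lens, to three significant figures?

8.99 cm

For the image at infinity, M = D/f.
f = D/M = 25/2.78 = 8.993 cm.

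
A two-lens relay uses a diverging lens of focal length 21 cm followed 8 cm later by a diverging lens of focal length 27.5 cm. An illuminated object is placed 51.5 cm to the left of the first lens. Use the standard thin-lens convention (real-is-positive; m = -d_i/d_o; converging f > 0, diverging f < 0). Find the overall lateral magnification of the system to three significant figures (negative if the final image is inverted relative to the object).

0.158

Applying the thin-lens equation to the first lens, 1/(-21) = 1/51.5 + 1/d_i1, which gives d_i1 = -14.917 cm.
Its lateral magnification is m_1 = -d_i1/d_o1 = -(-14.917)/51.5 = 0.2897.
With d_i1 < 0 the first image is virtual and lies on the object side; the object distance for lens 2 is d_o2 = 8 - (-14.917) = 22.917 cm.
Applying the thin-lens equation again with f_2 = -27.5 cm and d_o2 = 22.917 cm gives d_i2 = -12.500 cm.
m_2 = -(-12.500)/(22.917) = 0.5454.
Overall magnification: m = m_1 m_2 = 0.1580.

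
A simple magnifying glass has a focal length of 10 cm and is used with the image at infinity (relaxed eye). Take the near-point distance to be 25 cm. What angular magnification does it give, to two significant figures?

M = D/f = 25/10 = 2.500.

2.5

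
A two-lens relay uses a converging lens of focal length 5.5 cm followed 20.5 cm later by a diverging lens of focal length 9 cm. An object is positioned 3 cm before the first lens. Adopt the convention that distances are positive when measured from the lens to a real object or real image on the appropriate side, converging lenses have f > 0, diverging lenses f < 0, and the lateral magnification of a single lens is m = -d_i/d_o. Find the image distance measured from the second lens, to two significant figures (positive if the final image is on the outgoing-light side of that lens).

First lens: d_i1 = 1/(1/5.5 - 1/3) = -6.600 cm.
With d_i1 < 0 the first image is virtual and lies on the object side; the object distance for lens 2 is d_o2 = 20.5 - (-6.600) = 27.100 cm.
Second lens: d_i2 = 1/(1/(-9) - 1/(27.100)) = -6.756 cm.

-6.8 cm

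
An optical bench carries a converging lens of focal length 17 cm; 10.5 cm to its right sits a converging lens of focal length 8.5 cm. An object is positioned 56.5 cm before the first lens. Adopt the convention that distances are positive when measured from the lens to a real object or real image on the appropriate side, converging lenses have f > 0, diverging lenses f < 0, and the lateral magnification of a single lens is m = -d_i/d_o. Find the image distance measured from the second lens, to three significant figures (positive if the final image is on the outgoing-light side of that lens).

5.26 cm

First lens: d_i1 = 1/(1/17 - 1/56.5) = 24.316 cm.
This image would form 24.316 cm past lens 1, i.e. 13.816 cm beyond lens 2, so it is a virtual object for lens 2: d_o2 = 10.5 - 24.316 = -13.816 cm.
Second lens: d_i2 = 1/(1/8.5 - 1/(-13.816)) = 5.262 cm.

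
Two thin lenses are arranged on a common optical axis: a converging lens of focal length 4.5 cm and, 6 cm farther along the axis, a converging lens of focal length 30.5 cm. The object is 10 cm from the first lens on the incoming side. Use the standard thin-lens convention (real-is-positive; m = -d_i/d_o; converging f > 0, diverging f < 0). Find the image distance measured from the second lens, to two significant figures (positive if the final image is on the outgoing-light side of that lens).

2.0 cm

First lens: d_i1 = 1/(1/4.5 - 1/10) = 8.182 cm.
Since 8.182 cm > 6 cm, the first image lies past the second lens and serves as a virtual object: d_o2 = L - d_i1 = -2.182 cm.
Second lens: d_i2 = 1/(1/30.5 - 1/(-2.182)) = 2.036 cm.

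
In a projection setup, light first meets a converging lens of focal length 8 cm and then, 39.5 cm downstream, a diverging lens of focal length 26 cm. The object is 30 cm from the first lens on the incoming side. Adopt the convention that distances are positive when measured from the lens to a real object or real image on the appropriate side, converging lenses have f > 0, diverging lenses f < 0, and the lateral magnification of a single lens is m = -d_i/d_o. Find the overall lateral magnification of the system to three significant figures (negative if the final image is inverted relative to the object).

Applying the thin-lens equation to the first lens, 1/8 = 1/30 + 1/d_i1, which gives d_i1 = 10.909 cm.
Its lateral magnification is m_1 = -d_i1/d_o1 = -(10.909)/30 = -0.3636.
Object distance for lens 2: d_o2 = 39.5 - 10.909 = 28.591 cm.
Applying the thin-lens equation again with f_2 = -26 cm and d_o2 = 28.591 cm gives d_i2 = -13.617 cm.
m_2 = -(-13.617)/(28.591) = 0.4763.
The system's lateral magnification is m_1 m_2 = (-0.3636)(0.4763) = -0.1732.

-0.173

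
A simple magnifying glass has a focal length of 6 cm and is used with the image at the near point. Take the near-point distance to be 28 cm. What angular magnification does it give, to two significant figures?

5.7

M = 1 + D/f = 1 + 28/6 = 5.667.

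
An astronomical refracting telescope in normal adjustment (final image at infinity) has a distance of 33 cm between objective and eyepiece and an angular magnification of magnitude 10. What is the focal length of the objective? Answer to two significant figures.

30 cm

In normal adjustment the tube length equals f_obj + f_eye and |M| = f_obj/f_eye.
So f_obj = 10 f_eye and 10 f_eye + f_eye = 33 cm, giving f_eye = 33/11 = 3.000 cm and f_obj = 30.000 cm.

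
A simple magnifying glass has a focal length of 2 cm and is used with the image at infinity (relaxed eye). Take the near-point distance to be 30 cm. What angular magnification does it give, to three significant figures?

M = D/f = 30/2 = 15.000.

15.0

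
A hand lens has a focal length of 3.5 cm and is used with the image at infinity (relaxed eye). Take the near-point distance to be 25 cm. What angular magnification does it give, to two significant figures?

M = D/f = 25/3.5 = 7.143.

7.1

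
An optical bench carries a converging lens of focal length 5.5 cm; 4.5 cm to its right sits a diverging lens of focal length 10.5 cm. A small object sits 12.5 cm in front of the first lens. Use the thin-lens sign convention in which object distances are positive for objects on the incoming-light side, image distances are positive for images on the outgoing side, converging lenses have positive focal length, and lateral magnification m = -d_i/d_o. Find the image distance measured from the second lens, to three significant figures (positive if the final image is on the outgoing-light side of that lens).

Applying the thin-lens equation to the first lens, 1/5.5 = 1/12.5 + 1/d_i1, which gives d_i1 = 9.821 cm.
Since 9.821 cm > 4.5 cm, the first image lies past the second lens and serves as a virtual object: d_o2 = L - d_i1 = -5.321 cm.
Applying the thin-lens equation again with f_2 = -10.5 cm and d_o2 = -5.321 cm gives d_i2 = 10.790 cm.

10.8 cm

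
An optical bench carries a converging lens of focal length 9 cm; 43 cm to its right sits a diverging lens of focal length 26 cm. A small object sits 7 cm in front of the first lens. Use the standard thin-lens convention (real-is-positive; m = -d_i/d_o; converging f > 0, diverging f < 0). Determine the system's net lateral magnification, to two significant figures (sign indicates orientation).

1.2

Lens 1: 1/d_i1 = 1/f_1 - 1/d_o1 = 1/9 - 1/7 = -0.03175 cm^-1, so d_i1 = -31.500 cm.
m_1 = -(-31.500)/7 = 4.5000.
With d_i1 < 0 the first image is virtual and lies on the object side; the object distance for lens 2 is d_o2 = 43 - (-31.500) = 74.500 cm.
Lens 2: 1/d_i2 = 1/f_2 - 1/d_o2 = 1/(-26) - 1/(74.500) = -0.05188 cm^-1, so d_i2 = -19.274 cm.
m_2 = -(-19.274)/(74.500) = 0.2587.
Total m = m_1 x m_2 = (4.5000)(0.2587) = 1.1642.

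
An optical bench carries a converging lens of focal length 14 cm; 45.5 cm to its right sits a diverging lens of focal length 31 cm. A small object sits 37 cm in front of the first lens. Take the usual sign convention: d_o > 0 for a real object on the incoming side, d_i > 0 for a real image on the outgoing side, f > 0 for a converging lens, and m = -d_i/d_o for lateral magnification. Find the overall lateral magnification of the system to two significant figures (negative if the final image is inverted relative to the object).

-0.35

Applying the thin-lens equation to the first lens, 1/14 = 1/37 + 1/d_i1, which gives d_i1 = 22.522 cm.
Its lateral magnification is m_1 = -d_i1/d_o1 = -(22.522)/37 = -0.6087.
Object distance for lens 2: d_o2 = 45.5 - 22.522 = 22.978 cm.
Applying the thin-lens equation again with f_2 = -31 cm and d_o2 = 22.978 cm gives d_i2 = -13.197 cm.
m_2 = -(-13.197)/(22.978) = 0.5743.
Total m = m_1 x m_2 = (-0.6087)(0.5743) = -0.3496.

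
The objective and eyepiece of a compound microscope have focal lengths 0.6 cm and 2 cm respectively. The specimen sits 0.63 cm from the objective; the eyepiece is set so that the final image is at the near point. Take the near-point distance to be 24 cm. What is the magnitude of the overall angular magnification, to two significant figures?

260

Objective: 1/d_i = 1/f_obj - 1/d_o = 1/0.6 - 1/0.63 = 0.07937 cm^-1, so d_i = 12.600 cm.
m_obj = -d_i/d_o = -12.600/0.63 = -20.000.
Eyepiece angular magnification (image at near point): M_eye = 1 + D/f_e = 1 + 24/2 = 13.000.
Overall M = m_obj x M_eye = (-20.000)(13.000) = -260.00.
|M| = 260.00.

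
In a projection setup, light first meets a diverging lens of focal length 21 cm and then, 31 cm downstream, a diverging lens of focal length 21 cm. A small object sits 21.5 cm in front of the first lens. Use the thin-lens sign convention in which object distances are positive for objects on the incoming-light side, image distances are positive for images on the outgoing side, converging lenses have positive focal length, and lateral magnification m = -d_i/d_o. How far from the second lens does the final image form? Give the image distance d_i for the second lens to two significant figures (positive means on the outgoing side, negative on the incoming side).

Lens 1: 1/d_i1 = 1/f_1 - 1/d_o1 = 1/(-21) - 1/21.5 = -0.09413 cm^-1, so d_i1 = -10.624 cm.
With d_i1 < 0 the first image is virtual and lies on the object side; the object distance for lens 2 is d_o2 = 31 - (-10.624) = 41.624 cm.
Lens 2: 1/d_i2 = 1/f_2 - 1/d_o2 = 1/(-21) - 1/(41.624) = -0.07164 cm^-1, so d_i2 = -13.958 cm.

-14 cm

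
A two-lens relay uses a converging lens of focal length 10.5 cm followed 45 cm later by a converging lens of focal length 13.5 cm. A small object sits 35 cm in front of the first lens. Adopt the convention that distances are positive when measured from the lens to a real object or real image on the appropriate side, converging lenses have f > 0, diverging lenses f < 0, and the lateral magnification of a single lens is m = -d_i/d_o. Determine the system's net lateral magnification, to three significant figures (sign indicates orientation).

0.351

First lens: d_i1 = 1/(1/10.5 - 1/35) = 15.000 cm.
m_1 = -(15.000)/35 = -0.4286.
That image sits 30.000 cm in front of the second lens, so d_o2 = 30.000 cm.
Second lens: d_i2 = 1/(1/13.5 - 1/(30.000)) = 24.545 cm.
m_2 = -(24.545)/(30.000) = -0.8182.
Overall magnification: m = m_1 m_2 = 0.3506.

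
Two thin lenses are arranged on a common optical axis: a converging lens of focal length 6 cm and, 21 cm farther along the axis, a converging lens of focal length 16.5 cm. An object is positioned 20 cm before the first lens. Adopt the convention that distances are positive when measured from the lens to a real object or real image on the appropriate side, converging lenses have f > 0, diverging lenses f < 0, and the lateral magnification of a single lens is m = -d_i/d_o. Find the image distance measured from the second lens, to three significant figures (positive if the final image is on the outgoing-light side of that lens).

First lens: d_i1 = 1/(1/6 - 1/20) = 8.571 cm.
That image sits 12.429 cm in front of the second lens, so d_o2 = 12.429 cm.
Second lens: d_i2 = 1/(1/16.5 - 1/(12.429)) = -50.368 cm.

-50.4 cm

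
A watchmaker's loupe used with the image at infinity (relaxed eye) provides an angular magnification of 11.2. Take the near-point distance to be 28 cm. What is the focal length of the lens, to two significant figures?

For the image at infinity, M = D/f.
f = D/M = 28/11.2 = 2.500 cm.

2.5 cm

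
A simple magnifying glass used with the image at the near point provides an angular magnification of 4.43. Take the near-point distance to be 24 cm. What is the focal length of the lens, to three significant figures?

7.00 cm

For the image at the near point, M = 1 + D/f.
f = D/(M - 1) = 24/(4.43 - 1) = 6.997 cm.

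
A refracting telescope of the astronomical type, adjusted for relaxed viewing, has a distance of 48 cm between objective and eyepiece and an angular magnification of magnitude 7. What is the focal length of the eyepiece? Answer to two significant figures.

In normal adjustment the tube length equals f_obj + f_eye and |M| = f_obj/f_eye.
So f_obj = 7 f_eye and 7 f_eye + f_eye = 48 cm, giving f_eye = 48/8 = 6.000 cm and f_obj = 42.000 cm.

6.0 cm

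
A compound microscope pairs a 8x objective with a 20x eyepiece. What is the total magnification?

The overall magnification of a compound microscope is the product of the objective and eyepiece magnifications:
M = M_obj x M_eye = 8 x 20 = 160.

160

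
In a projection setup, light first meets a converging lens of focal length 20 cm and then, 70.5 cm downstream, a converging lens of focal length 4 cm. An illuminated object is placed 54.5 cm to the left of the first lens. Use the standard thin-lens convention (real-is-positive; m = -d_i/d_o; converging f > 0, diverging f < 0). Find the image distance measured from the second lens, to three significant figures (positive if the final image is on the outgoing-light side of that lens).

Applying the thin-lens equation to the first lens, 1/20 = 1/54.5 + 1/d_i1, which gives d_i1 = 31.594 cm.
The intermediate image is 31.594 cm to the right of lens 1, so d_o2 = L - d_i1 = 70.5 - 31.594 = 38.906 cm.
Applying the thin-lens equation again with f_2 = 4 cm and d_o2 = 38.906 cm gives d_i2 = 4.458 cm.

4.46 cm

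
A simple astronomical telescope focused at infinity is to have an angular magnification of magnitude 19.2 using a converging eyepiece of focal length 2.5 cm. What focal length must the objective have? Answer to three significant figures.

|M| = f_obj/|f_eye|, so f_obj = |M| x |f_eye| = 19.2 x 2.5 = 48.000 cm.

48.0 cm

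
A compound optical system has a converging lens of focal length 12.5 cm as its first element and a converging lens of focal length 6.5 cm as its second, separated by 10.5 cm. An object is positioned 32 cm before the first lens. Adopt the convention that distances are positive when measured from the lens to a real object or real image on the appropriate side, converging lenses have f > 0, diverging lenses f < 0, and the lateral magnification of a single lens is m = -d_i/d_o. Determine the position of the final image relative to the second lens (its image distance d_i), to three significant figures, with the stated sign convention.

3.94 cm

Lens 1: 1/d_i1 = 1/f_1 - 1/d_o1 = 1/12.5 - 1/32 = 0.04875 cm^-1, so d_i1 = 20.513 cm.
This image would form 20.513 cm past lens 1, i.e. 10.013 cm beyond lens 2, so it is a virtual object for lens 2: d_o2 = 10.5 - 20.513 = -10.013 cm.
Lens 2: 1/d_i2 = 1/f_2 - 1/d_o2 = 1/6.5 - 1/(-10.013) = 0.25372 cm^-1, so d_i2 = 3.941 cm.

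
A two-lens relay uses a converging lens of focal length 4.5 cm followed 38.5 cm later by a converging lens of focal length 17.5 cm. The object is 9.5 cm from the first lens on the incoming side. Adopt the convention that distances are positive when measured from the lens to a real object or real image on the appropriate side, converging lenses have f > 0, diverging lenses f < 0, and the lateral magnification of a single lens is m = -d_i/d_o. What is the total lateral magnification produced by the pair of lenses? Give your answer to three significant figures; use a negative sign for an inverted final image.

Lens 1: 1/d_i1 = 1/f_1 - 1/d_o1 = 1/4.5 - 1/9.5 = 0.11696 cm^-1, so d_i1 = 8.550 cm.
m_1 = -(8.550)/9.5 = -0.9000.
That image sits 29.950 cm in front of the second lens, so d_o2 = 29.950 cm.
Lens 2: 1/d_i2 = 1/f_2 - 1/d_o2 = 1/17.5 - 1/(29.950) = 0.02375 cm^-1, so d_i2 = 42.098 cm.
m_2 = -(42.098)/(29.950) = -1.4056.
Total m = m_1 x m_2 = (-0.9000)(-1.4056) = 1.2651.

1.27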